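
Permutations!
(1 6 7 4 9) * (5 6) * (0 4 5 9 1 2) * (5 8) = [4, 9, 0, 3, 1, 6, 7, 8, 5, 2] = (0 4 1 9 2)(5 6 7 8)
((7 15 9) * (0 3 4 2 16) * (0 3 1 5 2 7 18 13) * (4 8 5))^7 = (0 13 18 9 15 7 4 1)(2 3 5 16 8)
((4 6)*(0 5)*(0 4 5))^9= (6)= ((4 6 5))^9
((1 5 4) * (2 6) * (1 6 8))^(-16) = (1 4 2)(5 6 8)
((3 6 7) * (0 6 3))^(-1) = ((0 6 7))^(-1) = (0 7 6)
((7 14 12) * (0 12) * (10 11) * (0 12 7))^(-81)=(0 12 14 7)(10 11)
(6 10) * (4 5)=(4 5)(6 10)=[0, 1, 2, 3, 5, 4, 10, 7, 8, 9, 6]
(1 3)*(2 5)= (1 3)(2 5)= [0, 3, 5, 1, 4, 2]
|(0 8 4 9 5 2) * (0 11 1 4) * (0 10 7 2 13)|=|(0 8 10 7 2 11 1 4 9 5 13)|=11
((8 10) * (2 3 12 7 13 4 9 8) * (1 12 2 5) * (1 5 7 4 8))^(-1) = ((1 12 4 9)(2 3)(7 13 8 10))^(-1) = (1 9 4 12)(2 3)(7 10 8 13)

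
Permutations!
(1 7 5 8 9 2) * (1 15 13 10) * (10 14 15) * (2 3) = (1 7 5 8 9 3 2 10)(13 14 15) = [0, 7, 10, 2, 4, 8, 6, 5, 9, 3, 1, 11, 12, 14, 15, 13]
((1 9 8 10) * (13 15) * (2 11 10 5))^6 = ((1 9 8 5 2 11 10)(13 15))^6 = (15)(1 10 11 2 5 8 9)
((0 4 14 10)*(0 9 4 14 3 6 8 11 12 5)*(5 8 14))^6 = ((0 5)(3 6 14 10 9 4)(8 11 12))^6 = (14)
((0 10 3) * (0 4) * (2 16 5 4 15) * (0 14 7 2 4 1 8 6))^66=((0 10 3 15 4 14 7 2 16 5 1 8 6))^66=(0 10 3 15 4 14 7 2 16 5 1 8 6)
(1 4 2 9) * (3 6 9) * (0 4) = (0 4 2 3 6 9 1) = [4, 0, 3, 6, 2, 5, 9, 7, 8, 1]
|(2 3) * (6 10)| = |(2 3)(6 10)| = 2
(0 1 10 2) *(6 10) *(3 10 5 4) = (0 1 6 5 4 3 10 2) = [1, 6, 0, 10, 3, 4, 5, 7, 8, 9, 2]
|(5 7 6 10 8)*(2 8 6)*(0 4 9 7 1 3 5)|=|(0 4 9 7 2 8)(1 3 5)(6 10)|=6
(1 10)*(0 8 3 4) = (0 8 3 4)(1 10) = [8, 10, 2, 4, 0, 5, 6, 7, 3, 9, 1]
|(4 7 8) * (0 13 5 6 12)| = |(0 13 5 6 12)(4 7 8)| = 15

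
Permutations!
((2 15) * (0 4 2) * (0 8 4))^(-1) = ((2 15 8 4))^(-1) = (2 4 8 15)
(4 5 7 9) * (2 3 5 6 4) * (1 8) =(1 8)(2 3 5 7 9)(4 6) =[0, 8, 3, 5, 6, 7, 4, 9, 1, 2]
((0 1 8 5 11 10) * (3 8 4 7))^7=(0 11 8 7 1 10 5 3 4)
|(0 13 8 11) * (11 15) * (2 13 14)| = 7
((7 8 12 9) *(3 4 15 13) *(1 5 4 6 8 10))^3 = (1 15 6 9)(3 12 10 4)(5 13 8 7)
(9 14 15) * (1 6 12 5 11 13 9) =(1 6 12 5 11 13 9 14 15) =[0, 6, 2, 3, 4, 11, 12, 7, 8, 14, 10, 13, 5, 9, 15, 1]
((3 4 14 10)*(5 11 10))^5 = ((3 4 14 5 11 10))^5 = (3 10 11 5 14 4)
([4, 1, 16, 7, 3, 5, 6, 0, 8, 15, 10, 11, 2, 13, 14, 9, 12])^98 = [3, 1, 12, 0, 7, 5, 6, 4, 8, 9, 10, 11, 16, 13, 14, 15, 2]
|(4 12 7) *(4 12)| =|(7 12)| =2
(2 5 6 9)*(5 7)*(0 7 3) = [7, 1, 3, 0, 4, 6, 9, 5, 8, 2] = (0 7 5 6 9 2 3)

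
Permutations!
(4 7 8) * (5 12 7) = [0, 1, 2, 3, 5, 12, 6, 8, 4, 9, 10, 11, 7] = (4 5 12 7 8)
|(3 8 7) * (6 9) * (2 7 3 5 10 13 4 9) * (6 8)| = |(2 7 5 10 13 4 9 8 3 6)| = 10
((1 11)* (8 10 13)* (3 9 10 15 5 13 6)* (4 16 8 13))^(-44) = (4 16 8 15 5)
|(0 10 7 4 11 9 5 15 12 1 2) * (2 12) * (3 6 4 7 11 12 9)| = 12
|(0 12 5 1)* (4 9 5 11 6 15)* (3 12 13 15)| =|(0 13 15 4 9 5 1)(3 12 11 6)| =28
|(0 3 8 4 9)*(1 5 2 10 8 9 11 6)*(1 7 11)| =|(0 3 9)(1 5 2 10 8 4)(6 7 11)| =6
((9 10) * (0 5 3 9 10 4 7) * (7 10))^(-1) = (0 7 10 4 9 3 5)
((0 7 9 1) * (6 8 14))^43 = (0 1 9 7)(6 8 14)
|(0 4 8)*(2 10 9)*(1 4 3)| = 15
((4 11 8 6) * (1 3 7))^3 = (4 6 8 11)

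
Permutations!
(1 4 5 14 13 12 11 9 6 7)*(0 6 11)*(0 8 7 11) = (0 6 11 9)(1 4 5 14 13 12 8 7) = [6, 4, 2, 3, 5, 14, 11, 1, 7, 0, 10, 9, 8, 12, 13]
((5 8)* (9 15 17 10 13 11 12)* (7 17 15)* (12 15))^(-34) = ((5 8)(7 17 10 13 11 15 12 9))^(-34) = (7 12 11 10)(9 15 13 17)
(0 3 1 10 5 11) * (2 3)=[2, 10, 3, 1, 4, 11, 6, 7, 8, 9, 5, 0]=(0 2 3 1 10 5 11)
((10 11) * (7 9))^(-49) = ((7 9)(10 11))^(-49) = (7 9)(10 11)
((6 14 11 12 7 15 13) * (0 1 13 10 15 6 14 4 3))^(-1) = ((0 1 13 14 11 12 7 6 4 3)(10 15))^(-1) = (0 3 4 6 7 12 11 14 13 1)(10 15)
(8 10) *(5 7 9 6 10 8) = (5 7 9 6 10) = [0, 1, 2, 3, 4, 7, 10, 9, 8, 6, 5]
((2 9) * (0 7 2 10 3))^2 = (0 2 10)(3 7 9)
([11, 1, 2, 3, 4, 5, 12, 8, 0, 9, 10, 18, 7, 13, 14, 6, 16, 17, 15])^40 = [0, 1, 2, 3, 4, 5, 6, 7, 8, 9, 10, 11, 12, 13, 14, 15, 16, 17, 18]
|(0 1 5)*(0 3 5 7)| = |(0 1 7)(3 5)| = 6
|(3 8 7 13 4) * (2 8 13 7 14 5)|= |(2 8 14 5)(3 13 4)|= 12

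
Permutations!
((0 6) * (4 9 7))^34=(4 9 7)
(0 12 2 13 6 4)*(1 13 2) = (0 12 1 13 6 4) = [12, 13, 2, 3, 0, 5, 4, 7, 8, 9, 10, 11, 1, 6]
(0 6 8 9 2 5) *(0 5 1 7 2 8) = [6, 7, 1, 3, 4, 5, 0, 2, 9, 8] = (0 6)(1 7 2)(8 9)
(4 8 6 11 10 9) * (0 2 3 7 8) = (0 2 3 7 8 6 11 10 9 4) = [2, 1, 3, 7, 0, 5, 11, 8, 6, 4, 9, 10]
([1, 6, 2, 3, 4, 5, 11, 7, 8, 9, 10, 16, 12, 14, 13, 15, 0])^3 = [11, 16, 2, 3, 4, 5, 0, 7, 8, 9, 10, 1, 12, 14, 13, 15, 6]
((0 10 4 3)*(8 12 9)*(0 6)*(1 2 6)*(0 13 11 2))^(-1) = (0 1 3 4 10)(2 11 13 6)(8 9 12)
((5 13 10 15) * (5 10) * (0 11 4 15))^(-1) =(0 10 15 4 11)(5 13)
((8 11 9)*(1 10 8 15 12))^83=(1 12 15 9 11 8 10)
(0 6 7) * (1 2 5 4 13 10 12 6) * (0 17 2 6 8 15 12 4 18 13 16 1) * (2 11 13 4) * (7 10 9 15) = (1 6 10 2 5 18 4 16)(7 17 11 13 9 15 12 8) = [0, 6, 5, 3, 16, 18, 10, 17, 7, 15, 2, 13, 8, 9, 14, 12, 1, 11, 4]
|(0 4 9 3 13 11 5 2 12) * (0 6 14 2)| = 28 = |(0 4 9 3 13 11 5)(2 12 6 14)|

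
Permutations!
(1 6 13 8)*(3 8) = (1 6 13 3 8) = [0, 6, 2, 8, 4, 5, 13, 7, 1, 9, 10, 11, 12, 3]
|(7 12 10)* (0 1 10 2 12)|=4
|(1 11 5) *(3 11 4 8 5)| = 4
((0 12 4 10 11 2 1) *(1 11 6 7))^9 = (0 4 6 1 12 10 7)(2 11)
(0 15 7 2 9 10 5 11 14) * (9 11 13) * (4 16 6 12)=(0 15 7 2 11 14)(4 16 6 12)(5 13 9 10)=[15, 1, 11, 3, 16, 13, 12, 2, 8, 10, 5, 14, 4, 9, 0, 7, 6]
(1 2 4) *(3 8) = (1 2 4)(3 8) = [0, 2, 4, 8, 1, 5, 6, 7, 3]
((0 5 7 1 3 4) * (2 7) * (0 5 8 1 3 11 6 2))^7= (0 3 6 8 4 2 1 5 7 11)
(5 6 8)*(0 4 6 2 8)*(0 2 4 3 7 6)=(0 3 7 6 2 8 5 4)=[3, 1, 8, 7, 0, 4, 2, 6, 5]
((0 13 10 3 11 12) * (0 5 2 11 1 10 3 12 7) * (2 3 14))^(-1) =((0 13 14 2 11 7)(1 10 12 5 3))^(-1) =(0 7 11 2 14 13)(1 3 5 12 10)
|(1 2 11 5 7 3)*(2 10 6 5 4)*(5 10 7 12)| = 6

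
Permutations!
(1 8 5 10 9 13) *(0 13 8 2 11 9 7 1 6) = (0 13 6)(1 2 11 9 8 5 10 7) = [13, 2, 11, 3, 4, 10, 0, 1, 5, 8, 7, 9, 12, 6]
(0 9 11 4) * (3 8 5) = (0 9 11 4)(3 8 5) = [9, 1, 2, 8, 0, 3, 6, 7, 5, 11, 10, 4]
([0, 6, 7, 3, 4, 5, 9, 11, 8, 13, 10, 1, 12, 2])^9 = (1 9 2 11 6 13 7)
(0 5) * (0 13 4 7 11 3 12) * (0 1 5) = (1 5 13 4 7 11 3 12) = [0, 5, 2, 12, 7, 13, 6, 11, 8, 9, 10, 3, 1, 4]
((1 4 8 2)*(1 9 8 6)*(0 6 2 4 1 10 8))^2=((0 6 10 8 4 2 9))^2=(0 10 4 9 6 8 2)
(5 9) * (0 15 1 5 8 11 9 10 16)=[15, 5, 2, 3, 4, 10, 6, 7, 11, 8, 16, 9, 12, 13, 14, 1, 0]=(0 15 1 5 10 16)(8 11 9)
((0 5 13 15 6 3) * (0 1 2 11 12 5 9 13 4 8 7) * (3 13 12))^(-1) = (0 7 8 4 5 12 9)(1 3 11 2)(6 15 13)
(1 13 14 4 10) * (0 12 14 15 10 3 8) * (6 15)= (0 12 14 4 3 8)(1 13 6 15 10)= [12, 13, 2, 8, 3, 5, 15, 7, 0, 9, 1, 11, 14, 6, 4, 10]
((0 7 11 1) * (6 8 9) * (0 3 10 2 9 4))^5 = (0 10 4 3 8 1 6 11 9 7 2)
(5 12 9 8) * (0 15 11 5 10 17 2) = [15, 1, 0, 3, 4, 12, 6, 7, 10, 8, 17, 5, 9, 13, 14, 11, 16, 2] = (0 15 11 5 12 9 8 10 17 2)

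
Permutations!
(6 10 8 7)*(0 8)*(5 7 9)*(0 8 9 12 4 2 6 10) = (0 9 5 7 10 8 12 4 2 6) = [9, 1, 6, 3, 2, 7, 0, 10, 12, 5, 8, 11, 4]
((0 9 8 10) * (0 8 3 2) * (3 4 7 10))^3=((0 9 4 7 10 8 3 2))^3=(0 7 3 9 10 2 4 8)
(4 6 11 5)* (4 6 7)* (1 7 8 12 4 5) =(1 7 5 6 11)(4 8 12) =[0, 7, 2, 3, 8, 6, 11, 5, 12, 9, 10, 1, 4]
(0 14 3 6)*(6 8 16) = (0 14 3 8 16 6) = [14, 1, 2, 8, 4, 5, 0, 7, 16, 9, 10, 11, 12, 13, 3, 15, 6]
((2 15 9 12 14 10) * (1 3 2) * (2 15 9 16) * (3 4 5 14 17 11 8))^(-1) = (1 10 14 5 4)(2 16 15 3 8 11 17 12 9)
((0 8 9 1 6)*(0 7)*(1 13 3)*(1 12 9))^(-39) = ((0 8 1 6 7)(3 12 9 13))^(-39) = (0 8 1 6 7)(3 12 9 13)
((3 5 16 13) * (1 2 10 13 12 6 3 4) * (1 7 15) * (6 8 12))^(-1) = (1 15 7 4 13 10 2)(3 6 16 5)(8 12)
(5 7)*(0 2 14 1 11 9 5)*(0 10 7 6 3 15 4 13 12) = (0 2 14 1 11 9 5 6 3 15 4 13 12)(7 10) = [2, 11, 14, 15, 13, 6, 3, 10, 8, 5, 7, 9, 0, 12, 1, 4]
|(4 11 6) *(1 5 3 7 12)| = 15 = |(1 5 3 7 12)(4 11 6)|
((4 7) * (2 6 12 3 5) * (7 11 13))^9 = (2 5 3 12 6)(4 11 13 7)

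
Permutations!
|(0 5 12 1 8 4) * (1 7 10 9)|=|(0 5 12 7 10 9 1 8 4)|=9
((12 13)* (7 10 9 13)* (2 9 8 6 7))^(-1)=((2 9 13 12)(6 7 10 8))^(-1)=(2 12 13 9)(6 8 10 7)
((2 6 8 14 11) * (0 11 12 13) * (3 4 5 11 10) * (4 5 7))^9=(0 12 8 2 5 10 13 14 6 11 3)(4 7)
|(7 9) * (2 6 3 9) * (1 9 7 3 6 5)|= |(1 9 3 7 2 5)|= 6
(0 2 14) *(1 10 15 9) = (0 2 14)(1 10 15 9) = [2, 10, 14, 3, 4, 5, 6, 7, 8, 1, 15, 11, 12, 13, 0, 9]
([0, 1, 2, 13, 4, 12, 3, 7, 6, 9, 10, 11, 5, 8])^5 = (3 13 8 6)(5 12)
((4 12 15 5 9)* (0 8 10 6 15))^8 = (0 12 4 9 5 15 6 10 8)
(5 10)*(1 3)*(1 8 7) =(1 3 8 7)(5 10) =[0, 3, 2, 8, 4, 10, 6, 1, 7, 9, 5]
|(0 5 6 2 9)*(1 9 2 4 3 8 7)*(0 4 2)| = |(0 5 6 2)(1 9 4 3 8 7)| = 12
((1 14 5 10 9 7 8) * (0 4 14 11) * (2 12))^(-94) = (0 7 14 1 10)(4 8 5 11 9)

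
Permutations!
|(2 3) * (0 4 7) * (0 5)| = |(0 4 7 5)(2 3)| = 4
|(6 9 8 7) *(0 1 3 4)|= 4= |(0 1 3 4)(6 9 8 7)|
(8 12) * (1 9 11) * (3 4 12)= (1 9 11)(3 4 12 8)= [0, 9, 2, 4, 12, 5, 6, 7, 3, 11, 10, 1, 8]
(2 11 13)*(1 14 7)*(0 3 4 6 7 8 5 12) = (0 3 4 6 7 1 14 8 5 12)(2 11 13) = [3, 14, 11, 4, 6, 12, 7, 1, 5, 9, 10, 13, 0, 2, 8]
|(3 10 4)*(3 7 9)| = 5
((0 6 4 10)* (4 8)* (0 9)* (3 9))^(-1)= ((0 6 8 4 10 3 9))^(-1)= (0 9 3 10 4 8 6)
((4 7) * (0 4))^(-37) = ((0 4 7))^(-37) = (0 7 4)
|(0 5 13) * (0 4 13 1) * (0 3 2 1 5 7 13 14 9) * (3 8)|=|(0 7 13 4 14 9)(1 8 3 2)|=12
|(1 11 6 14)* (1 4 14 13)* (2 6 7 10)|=|(1 11 7 10 2 6 13)(4 14)|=14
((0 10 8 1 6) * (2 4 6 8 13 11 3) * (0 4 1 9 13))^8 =(1 8 9 13 11 3 2)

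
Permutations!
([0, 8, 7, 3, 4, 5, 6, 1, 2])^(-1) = [0, 7, 8, 3, 4, 5, 6, 2, 1]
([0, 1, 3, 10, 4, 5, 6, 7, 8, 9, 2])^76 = [0, 1, 3, 10, 4, 5, 6, 7, 8, 9, 2]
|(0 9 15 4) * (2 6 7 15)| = 7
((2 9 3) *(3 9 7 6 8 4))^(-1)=(9)(2 3 4 8 6 7)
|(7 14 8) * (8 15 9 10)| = |(7 14 15 9 10 8)| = 6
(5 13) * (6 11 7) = (5 13)(6 11 7) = [0, 1, 2, 3, 4, 13, 11, 6, 8, 9, 10, 7, 12, 5]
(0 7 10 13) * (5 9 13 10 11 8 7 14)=(0 14 5 9 13)(7 11 8)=[14, 1, 2, 3, 4, 9, 6, 11, 7, 13, 10, 8, 12, 0, 5]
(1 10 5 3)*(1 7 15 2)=(1 10 5 3 7 15 2)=[0, 10, 1, 7, 4, 3, 6, 15, 8, 9, 5, 11, 12, 13, 14, 2]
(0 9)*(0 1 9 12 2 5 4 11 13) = (0 12 2 5 4 11 13)(1 9) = [12, 9, 5, 3, 11, 4, 6, 7, 8, 1, 10, 13, 2, 0]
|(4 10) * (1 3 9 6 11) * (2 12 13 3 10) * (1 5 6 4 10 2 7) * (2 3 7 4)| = |(1 3 9 2 12 13 7)(5 6 11)| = 21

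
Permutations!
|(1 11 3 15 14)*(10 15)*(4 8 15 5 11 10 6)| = 10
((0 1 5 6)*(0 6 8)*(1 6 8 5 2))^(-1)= (0 8 6)(1 2)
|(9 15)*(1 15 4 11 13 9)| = 4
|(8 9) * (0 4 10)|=|(0 4 10)(8 9)|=6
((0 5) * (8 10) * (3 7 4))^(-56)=(10)(3 7 4)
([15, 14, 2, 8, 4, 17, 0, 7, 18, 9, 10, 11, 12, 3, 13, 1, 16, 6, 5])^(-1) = [6, 15, 2, 13, 4, 18, 17, 7, 3, 9, 10, 11, 12, 14, 1, 0, 16, 5, 8]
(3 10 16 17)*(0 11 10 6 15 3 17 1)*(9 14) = (17)(0 11 10 16 1)(3 6 15)(9 14) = [11, 0, 2, 6, 4, 5, 15, 7, 8, 14, 16, 10, 12, 13, 9, 3, 1, 17]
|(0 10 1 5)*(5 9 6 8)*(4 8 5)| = |(0 10 1 9 6 5)(4 8)| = 6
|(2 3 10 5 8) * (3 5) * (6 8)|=4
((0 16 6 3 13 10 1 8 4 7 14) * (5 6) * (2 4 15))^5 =(0 13 2 16 10 4 5 1 7 6 8 14 3 15)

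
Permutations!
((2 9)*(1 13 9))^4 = (13)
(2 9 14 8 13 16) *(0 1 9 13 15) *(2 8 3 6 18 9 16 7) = [1, 16, 13, 6, 4, 5, 18, 2, 15, 14, 10, 11, 12, 7, 3, 0, 8, 17, 9] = (0 1 16 8 15)(2 13 7)(3 6 18 9 14)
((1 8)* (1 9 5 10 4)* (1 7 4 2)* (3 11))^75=(1 5)(2 9)(3 11)(4 7)(8 10)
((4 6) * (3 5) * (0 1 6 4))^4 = ((0 1 6)(3 5))^4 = (0 1 6)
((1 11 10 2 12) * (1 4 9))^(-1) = ((1 11 10 2 12 4 9))^(-1) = (1 9 4 12 2 10 11)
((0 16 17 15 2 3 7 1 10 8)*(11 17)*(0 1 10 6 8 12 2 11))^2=(1 8 6)(2 7 12 3 10)(11 15 17)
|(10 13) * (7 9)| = |(7 9)(10 13)| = 2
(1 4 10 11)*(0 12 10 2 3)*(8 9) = (0 12 10 11 1 4 2 3)(8 9) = [12, 4, 3, 0, 2, 5, 6, 7, 9, 8, 11, 1, 10]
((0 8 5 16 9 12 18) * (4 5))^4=((0 8 4 5 16 9 12 18))^4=(0 16)(4 12)(5 18)(8 9)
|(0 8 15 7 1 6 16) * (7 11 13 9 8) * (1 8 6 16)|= 10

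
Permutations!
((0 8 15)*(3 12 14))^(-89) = (0 8 15)(3 12 14)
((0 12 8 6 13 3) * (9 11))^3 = (0 6)(3 8)(9 11)(12 13)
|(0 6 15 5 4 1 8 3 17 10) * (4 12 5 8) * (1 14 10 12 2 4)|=|(0 6 15 8 3 17 12 5 2 4 14 10)|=12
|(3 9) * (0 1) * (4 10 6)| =6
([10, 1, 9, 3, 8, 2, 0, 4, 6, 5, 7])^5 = (0 6 8 4 7 10)(2 5 9)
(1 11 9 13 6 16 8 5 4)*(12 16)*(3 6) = (1 11 9 13 3 6 12 16 8 5 4) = [0, 11, 2, 6, 1, 4, 12, 7, 5, 13, 10, 9, 16, 3, 14, 15, 8]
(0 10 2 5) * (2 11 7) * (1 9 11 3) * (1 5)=(0 10 3 5)(1 9 11 7 2)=[10, 9, 1, 5, 4, 0, 6, 2, 8, 11, 3, 7]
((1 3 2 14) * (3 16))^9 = (1 14 2 3 16) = ((1 16 3 2 14))^9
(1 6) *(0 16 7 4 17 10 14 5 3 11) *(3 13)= (0 16 7 4 17 10 14 5 13 3 11)(1 6)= [16, 6, 2, 11, 17, 13, 1, 4, 8, 9, 14, 0, 12, 3, 5, 15, 7, 10]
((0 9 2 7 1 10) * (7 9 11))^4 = (0 10 1 7 11)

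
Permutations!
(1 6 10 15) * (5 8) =(1 6 10 15)(5 8) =[0, 6, 2, 3, 4, 8, 10, 7, 5, 9, 15, 11, 12, 13, 14, 1]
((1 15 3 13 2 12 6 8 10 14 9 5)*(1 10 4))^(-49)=((1 15 3 13 2 12 6 8 4)(5 10 14 9))^(-49)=(1 12 15 6 3 8 13 4 2)(5 9 14 10)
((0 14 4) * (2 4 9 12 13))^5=(0 2 12 14 4 13 9)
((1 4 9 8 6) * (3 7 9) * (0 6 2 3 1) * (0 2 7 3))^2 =(0 2 6)(7 8 9)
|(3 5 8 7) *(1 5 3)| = |(1 5 8 7)| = 4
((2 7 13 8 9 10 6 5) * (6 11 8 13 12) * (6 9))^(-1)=(13)(2 5 6 8 11 10 9 12 7)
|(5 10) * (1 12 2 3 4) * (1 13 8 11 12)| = 14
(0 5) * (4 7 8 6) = (0 5)(4 7 8 6) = [5, 1, 2, 3, 7, 0, 4, 8, 6]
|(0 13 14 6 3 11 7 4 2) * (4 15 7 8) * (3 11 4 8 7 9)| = 11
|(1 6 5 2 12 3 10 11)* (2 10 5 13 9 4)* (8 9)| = 12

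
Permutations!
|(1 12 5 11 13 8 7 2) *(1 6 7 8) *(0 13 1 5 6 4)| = |(0 13 5 11 1 12 6 7 2 4)| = 10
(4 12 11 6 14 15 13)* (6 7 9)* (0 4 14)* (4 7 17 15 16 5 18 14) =(0 7 9 6)(4 12 11 17 15 13)(5 18 14 16) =[7, 1, 2, 3, 12, 18, 0, 9, 8, 6, 10, 17, 11, 4, 16, 13, 5, 15, 14]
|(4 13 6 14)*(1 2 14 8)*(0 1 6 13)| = 10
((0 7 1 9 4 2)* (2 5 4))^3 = (0 9 7 2 1)(4 5)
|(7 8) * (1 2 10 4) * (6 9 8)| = 4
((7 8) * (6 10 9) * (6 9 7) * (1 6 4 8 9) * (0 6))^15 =((0 6 10 7 9 1)(4 8))^15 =(0 7)(1 10)(4 8)(6 9)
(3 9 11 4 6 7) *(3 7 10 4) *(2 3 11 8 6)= (11)(2 3 9 8 6 10 4)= [0, 1, 3, 9, 2, 5, 10, 7, 6, 8, 4, 11]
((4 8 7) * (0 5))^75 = (8)(0 5)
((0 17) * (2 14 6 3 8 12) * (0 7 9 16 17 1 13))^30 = ((0 1 13)(2 14 6 3 8 12)(7 9 16 17))^30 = (7 16)(9 17)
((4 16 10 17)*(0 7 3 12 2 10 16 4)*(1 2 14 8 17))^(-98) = (17)(1 2 10) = ((0 7 3 12 14 8 17)(1 2 10))^(-98)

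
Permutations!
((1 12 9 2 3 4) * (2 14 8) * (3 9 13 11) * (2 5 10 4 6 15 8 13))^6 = (1 11 10 14 8 2 6)(3 4 13 5 9 15 12) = ((1 12 2 9 14 13 11 3 6 15 8 5 10 4))^6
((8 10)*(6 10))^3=(10)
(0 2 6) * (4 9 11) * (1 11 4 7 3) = [2, 11, 6, 1, 9, 5, 0, 3, 8, 4, 10, 7] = (0 2 6)(1 11 7 3)(4 9)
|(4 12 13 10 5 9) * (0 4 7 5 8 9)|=|(0 4 12 13 10 8 9 7 5)|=9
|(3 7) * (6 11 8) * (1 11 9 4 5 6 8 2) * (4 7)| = |(1 11 2)(3 4 5 6 9 7)| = 6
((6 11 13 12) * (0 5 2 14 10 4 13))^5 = ((0 5 2 14 10 4 13 12 6 11))^5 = (0 4)(2 12)(5 13)(6 14)(10 11)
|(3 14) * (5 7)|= 2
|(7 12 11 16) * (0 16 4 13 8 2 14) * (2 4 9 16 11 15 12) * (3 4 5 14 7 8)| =42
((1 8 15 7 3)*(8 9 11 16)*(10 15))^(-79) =(1 11 8 15 3 9 16 10 7)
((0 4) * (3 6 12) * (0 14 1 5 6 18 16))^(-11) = ((0 4 14 1 5 6 12 3 18 16))^(-11) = (0 16 18 3 12 6 5 1 14 4)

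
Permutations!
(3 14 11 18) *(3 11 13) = (3 14 13)(11 18) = [0, 1, 2, 14, 4, 5, 6, 7, 8, 9, 10, 18, 12, 3, 13, 15, 16, 17, 11]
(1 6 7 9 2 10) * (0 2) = (0 2 10 1 6 7 9) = [2, 6, 10, 3, 4, 5, 7, 9, 8, 0, 1]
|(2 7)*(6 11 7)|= 4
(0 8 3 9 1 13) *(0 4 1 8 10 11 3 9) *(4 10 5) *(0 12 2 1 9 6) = (0 5 4 9 8 6)(1 13 10 11 3 12 2) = [5, 13, 1, 12, 9, 4, 0, 7, 6, 8, 11, 3, 2, 10]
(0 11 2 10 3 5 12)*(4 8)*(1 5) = (0 11 2 10 3 1 5 12)(4 8) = [11, 5, 10, 1, 8, 12, 6, 7, 4, 9, 3, 2, 0]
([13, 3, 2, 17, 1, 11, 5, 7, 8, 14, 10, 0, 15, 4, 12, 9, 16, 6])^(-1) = (0 11 5 6 17 3 1 4 13)(9 15 12 14)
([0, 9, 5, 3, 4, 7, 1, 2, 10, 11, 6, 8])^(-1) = (1 6 10 8 11 9)(2 7 5)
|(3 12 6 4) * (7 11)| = 4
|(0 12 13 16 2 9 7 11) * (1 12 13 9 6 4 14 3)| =|(0 13 16 2 6 4 14 3 1 12 9 7 11)| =13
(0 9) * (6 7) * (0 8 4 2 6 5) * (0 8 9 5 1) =(9)(0 5 8 4 2 6 7 1) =[5, 0, 6, 3, 2, 8, 7, 1, 4, 9]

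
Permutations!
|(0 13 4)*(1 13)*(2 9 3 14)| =|(0 1 13 4)(2 9 3 14)| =4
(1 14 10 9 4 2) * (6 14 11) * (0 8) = (0 8)(1 11 6 14 10 9 4 2) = [8, 11, 1, 3, 2, 5, 14, 7, 0, 4, 9, 6, 12, 13, 10]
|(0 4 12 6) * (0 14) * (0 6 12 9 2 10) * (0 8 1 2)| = |(0 4 9)(1 2 10 8)(6 14)| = 12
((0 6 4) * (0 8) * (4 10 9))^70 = (0 4 10)(6 8 9)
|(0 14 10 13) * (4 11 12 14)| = 7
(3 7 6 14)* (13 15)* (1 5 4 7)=(1 5 4 7 6 14 3)(13 15)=[0, 5, 2, 1, 7, 4, 14, 6, 8, 9, 10, 11, 12, 15, 3, 13]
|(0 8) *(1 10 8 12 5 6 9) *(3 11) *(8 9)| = |(0 12 5 6 8)(1 10 9)(3 11)| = 30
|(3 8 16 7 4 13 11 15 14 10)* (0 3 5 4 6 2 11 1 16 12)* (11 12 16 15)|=56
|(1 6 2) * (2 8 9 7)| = 6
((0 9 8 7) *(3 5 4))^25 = ((0 9 8 7)(3 5 4))^25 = (0 9 8 7)(3 5 4)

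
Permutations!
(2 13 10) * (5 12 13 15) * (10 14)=(2 15 5 12 13 14 10)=[0, 1, 15, 3, 4, 12, 6, 7, 8, 9, 2, 11, 13, 14, 10, 5]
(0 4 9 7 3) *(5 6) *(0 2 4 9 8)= [9, 1, 4, 2, 8, 6, 5, 3, 0, 7]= (0 9 7 3 2 4 8)(5 6)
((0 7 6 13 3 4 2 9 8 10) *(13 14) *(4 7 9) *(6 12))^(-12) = ((0 9 8 10)(2 4)(3 7 12 6 14 13))^(-12) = (14)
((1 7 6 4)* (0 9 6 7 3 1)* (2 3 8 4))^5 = (0 1 6 4 3 9 8 2)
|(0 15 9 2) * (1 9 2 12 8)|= 12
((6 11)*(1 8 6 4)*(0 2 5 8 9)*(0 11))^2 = ((0 2 5 8 6)(1 9 11 4))^2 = (0 5 6 2 8)(1 11)(4 9)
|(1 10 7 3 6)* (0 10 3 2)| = 12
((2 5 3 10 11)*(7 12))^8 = ((2 5 3 10 11)(7 12))^8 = (12)(2 10 5 11 3)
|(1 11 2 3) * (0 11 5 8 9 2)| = 6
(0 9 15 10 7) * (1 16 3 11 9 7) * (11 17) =(0 7)(1 16 3 17 11 9 15 10) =[7, 16, 2, 17, 4, 5, 6, 0, 8, 15, 1, 9, 12, 13, 14, 10, 3, 11]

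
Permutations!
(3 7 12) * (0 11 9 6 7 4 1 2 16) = [11, 2, 16, 4, 1, 5, 7, 12, 8, 6, 10, 9, 3, 13, 14, 15, 0] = (0 11 9 6 7 12 3 4 1 2 16)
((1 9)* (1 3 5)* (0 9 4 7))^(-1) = (0 7 4 1 5 3 9)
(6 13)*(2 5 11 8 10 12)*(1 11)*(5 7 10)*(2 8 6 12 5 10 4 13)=[0, 11, 7, 3, 13, 1, 2, 4, 10, 9, 5, 6, 8, 12]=(1 11 6 2 7 4 13 12 8 10 5)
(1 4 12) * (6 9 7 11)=(1 4 12)(6 9 7 11)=[0, 4, 2, 3, 12, 5, 9, 11, 8, 7, 10, 6, 1]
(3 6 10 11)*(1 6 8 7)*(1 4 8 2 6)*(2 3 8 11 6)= (4 11 8 7)(6 10)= [0, 1, 2, 3, 11, 5, 10, 4, 7, 9, 6, 8]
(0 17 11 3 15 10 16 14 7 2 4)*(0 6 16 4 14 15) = (0 17 11 3)(2 14 7)(4 6 16 15 10) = [17, 1, 14, 0, 6, 5, 16, 2, 8, 9, 4, 3, 12, 13, 7, 10, 15, 11]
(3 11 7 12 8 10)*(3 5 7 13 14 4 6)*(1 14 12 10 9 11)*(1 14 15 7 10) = (1 15 7)(3 14 4 6)(5 10)(8 9 11 13 12) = [0, 15, 2, 14, 6, 10, 3, 1, 9, 11, 5, 13, 8, 12, 4, 7]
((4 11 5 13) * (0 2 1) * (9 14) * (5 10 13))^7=((0 2 1)(4 11 10 13)(9 14))^7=(0 2 1)(4 13 10 11)(9 14)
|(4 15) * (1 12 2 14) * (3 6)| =4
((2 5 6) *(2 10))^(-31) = ((2 5 6 10))^(-31) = (2 5 6 10)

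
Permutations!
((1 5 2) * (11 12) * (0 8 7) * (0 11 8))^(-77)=((1 5 2)(7 11 12 8))^(-77)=(1 5 2)(7 8 12 11)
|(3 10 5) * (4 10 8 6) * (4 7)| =7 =|(3 8 6 7 4 10 5)|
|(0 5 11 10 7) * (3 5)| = 6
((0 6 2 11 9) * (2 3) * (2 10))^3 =((0 6 3 10 2 11 9))^3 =(0 10 9 3 11 6 2)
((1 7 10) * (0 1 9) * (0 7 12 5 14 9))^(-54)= (0 12 14 7)(1 5 9 10)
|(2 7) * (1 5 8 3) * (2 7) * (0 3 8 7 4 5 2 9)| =|(0 3 1 2 9)(4 5 7)| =15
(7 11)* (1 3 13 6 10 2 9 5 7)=(1 3 13 6 10 2 9 5 7 11)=[0, 3, 9, 13, 4, 7, 10, 11, 8, 5, 2, 1, 12, 6]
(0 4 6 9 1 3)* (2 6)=[4, 3, 6, 0, 2, 5, 9, 7, 8, 1]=(0 4 2 6 9 1 3)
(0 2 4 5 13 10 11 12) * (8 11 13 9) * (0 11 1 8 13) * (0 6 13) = (0 2 4 5 9)(1 8)(6 13 10)(11 12) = [2, 8, 4, 3, 5, 9, 13, 7, 1, 0, 6, 12, 11, 10]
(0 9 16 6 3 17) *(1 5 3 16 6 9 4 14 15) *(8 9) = (0 4 14 15 1 5 3 17)(6 16 8 9) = [4, 5, 2, 17, 14, 3, 16, 7, 9, 6, 10, 11, 12, 13, 15, 1, 8, 0]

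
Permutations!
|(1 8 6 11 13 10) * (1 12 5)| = |(1 8 6 11 13 10 12 5)| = 8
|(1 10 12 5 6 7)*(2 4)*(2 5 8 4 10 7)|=14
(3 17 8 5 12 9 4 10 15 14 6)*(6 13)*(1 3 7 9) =(1 3 17 8 5 12)(4 10 15 14 13 6 7 9) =[0, 3, 2, 17, 10, 12, 7, 9, 5, 4, 15, 11, 1, 6, 13, 14, 16, 8]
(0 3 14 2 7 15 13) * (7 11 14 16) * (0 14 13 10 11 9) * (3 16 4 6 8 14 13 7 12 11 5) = (0 16 12 11 7 15 10 5 3 4 6 8 14 2 9) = [16, 1, 9, 4, 6, 3, 8, 15, 14, 0, 5, 7, 11, 13, 2, 10, 12]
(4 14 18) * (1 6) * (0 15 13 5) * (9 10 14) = [15, 6, 2, 3, 9, 0, 1, 7, 8, 10, 14, 11, 12, 5, 18, 13, 16, 17, 4] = (0 15 13 5)(1 6)(4 9 10 14 18)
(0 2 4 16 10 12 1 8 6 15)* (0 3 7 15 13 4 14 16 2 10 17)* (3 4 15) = (0 10 12 1 8 6 13 15 4 2 14 16 17)(3 7) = [10, 8, 14, 7, 2, 5, 13, 3, 6, 9, 12, 11, 1, 15, 16, 4, 17, 0]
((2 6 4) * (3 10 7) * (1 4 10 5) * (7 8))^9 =((1 4 2 6 10 8 7 3 5))^9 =(10)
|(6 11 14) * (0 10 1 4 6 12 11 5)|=6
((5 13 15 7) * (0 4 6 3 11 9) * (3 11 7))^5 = (15)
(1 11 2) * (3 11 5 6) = [0, 5, 1, 11, 4, 6, 3, 7, 8, 9, 10, 2] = (1 5 6 3 11 2)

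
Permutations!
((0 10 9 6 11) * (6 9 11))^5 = ((0 10 11))^5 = (0 11 10)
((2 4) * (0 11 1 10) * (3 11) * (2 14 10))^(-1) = (0 10 14 4 2 1 11 3) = ((0 3 11 1 2 4 14 10))^(-1)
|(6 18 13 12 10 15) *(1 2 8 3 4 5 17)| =|(1 2 8 3 4 5 17)(6 18 13 12 10 15)| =42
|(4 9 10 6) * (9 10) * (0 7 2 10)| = 6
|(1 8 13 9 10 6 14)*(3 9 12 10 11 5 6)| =11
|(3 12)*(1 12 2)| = 4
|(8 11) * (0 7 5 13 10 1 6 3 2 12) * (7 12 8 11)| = |(0 12)(1 6 3 2 8 7 5 13 10)| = 18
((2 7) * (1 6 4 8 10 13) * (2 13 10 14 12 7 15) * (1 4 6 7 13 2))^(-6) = (1 2)(4 13 12 14 8)(7 15)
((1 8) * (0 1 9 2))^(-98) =(0 8 2 1 9)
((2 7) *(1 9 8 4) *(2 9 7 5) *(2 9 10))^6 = (1 8 5 10)(2 7 4 9)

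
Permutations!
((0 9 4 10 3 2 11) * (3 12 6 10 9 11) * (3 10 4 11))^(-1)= (0 11 9 4 6 12 10 2 3)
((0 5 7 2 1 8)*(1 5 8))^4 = (8)(2 5 7)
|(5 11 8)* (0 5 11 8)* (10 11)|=5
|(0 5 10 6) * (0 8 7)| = |(0 5 10 6 8 7)| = 6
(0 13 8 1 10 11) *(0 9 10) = (0 13 8 1)(9 10 11) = [13, 0, 2, 3, 4, 5, 6, 7, 1, 10, 11, 9, 12, 8]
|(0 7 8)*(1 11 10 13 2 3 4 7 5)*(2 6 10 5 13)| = |(0 13 6 10 2 3 4 7 8)(1 11 5)| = 9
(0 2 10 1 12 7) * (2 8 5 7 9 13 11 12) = (0 8 5 7)(1 2 10)(9 13 11 12) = [8, 2, 10, 3, 4, 7, 6, 0, 5, 13, 1, 12, 9, 11]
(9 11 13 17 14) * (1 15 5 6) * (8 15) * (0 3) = (0 3)(1 8 15 5 6)(9 11 13 17 14) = [3, 8, 2, 0, 4, 6, 1, 7, 15, 11, 10, 13, 12, 17, 9, 5, 16, 14]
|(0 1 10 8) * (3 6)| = 4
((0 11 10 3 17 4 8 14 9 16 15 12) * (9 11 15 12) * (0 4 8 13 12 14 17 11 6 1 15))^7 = ((1 15 9 16 14 6)(3 11 10)(4 13 12)(8 17))^7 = (1 15 9 16 14 6)(3 11 10)(4 13 12)(8 17)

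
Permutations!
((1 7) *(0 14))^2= (14)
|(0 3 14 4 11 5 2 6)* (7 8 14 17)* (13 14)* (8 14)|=10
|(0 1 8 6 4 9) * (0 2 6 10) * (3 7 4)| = |(0 1 8 10)(2 6 3 7 4 9)| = 12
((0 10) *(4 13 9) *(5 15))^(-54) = (15)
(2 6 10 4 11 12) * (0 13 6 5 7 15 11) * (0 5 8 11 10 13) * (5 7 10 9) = (2 8 11 12)(4 7 15 9 5 10)(6 13) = [0, 1, 8, 3, 7, 10, 13, 15, 11, 5, 4, 12, 2, 6, 14, 9]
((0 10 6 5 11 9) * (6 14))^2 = (0 14 5 9 10 6 11)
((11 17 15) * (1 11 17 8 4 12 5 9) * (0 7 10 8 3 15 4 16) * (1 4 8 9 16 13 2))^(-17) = (0 16 5 12 4 9 10 7)(1 2 13 8 17 15 3 11)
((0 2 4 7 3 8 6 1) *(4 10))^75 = (0 4 8)(1 10 3)(2 7 6)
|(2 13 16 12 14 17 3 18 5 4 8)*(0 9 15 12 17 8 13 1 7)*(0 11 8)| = |(0 9 15 12 14)(1 7 11 8 2)(3 18 5 4 13 16 17)| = 35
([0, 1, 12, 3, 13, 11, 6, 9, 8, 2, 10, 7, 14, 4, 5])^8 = [0, 1, 12, 3, 4, 11, 6, 9, 8, 2, 10, 7, 14, 13, 5]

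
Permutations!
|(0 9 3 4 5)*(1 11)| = 10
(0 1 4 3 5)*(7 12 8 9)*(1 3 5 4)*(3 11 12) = (0 11 12 8 9 7 3 4 5) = [11, 1, 2, 4, 5, 0, 6, 3, 9, 7, 10, 12, 8]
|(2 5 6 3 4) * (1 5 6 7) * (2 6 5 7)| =|(1 7)(2 5)(3 4 6)| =6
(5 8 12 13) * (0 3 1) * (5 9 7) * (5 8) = (0 3 1)(7 8 12 13 9) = [3, 0, 2, 1, 4, 5, 6, 8, 12, 7, 10, 11, 13, 9]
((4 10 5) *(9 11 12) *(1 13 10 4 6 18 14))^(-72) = (1 18 5 13 14 6 10)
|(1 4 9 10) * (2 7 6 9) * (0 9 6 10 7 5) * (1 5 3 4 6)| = 30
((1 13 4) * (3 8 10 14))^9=(3 8 10 14)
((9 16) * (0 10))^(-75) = ((0 10)(9 16))^(-75) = (0 10)(9 16)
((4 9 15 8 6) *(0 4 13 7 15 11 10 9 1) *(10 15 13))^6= (15)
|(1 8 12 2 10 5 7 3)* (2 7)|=|(1 8 12 7 3)(2 10 5)|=15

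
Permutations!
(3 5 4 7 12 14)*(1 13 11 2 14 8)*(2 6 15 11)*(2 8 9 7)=[0, 13, 14, 5, 2, 4, 15, 12, 1, 7, 10, 6, 9, 8, 3, 11]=(1 13 8)(2 14 3 5 4)(6 15 11)(7 12 9)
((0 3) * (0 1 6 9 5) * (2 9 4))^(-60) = ((0 3 1 6 4 2 9 5))^(-60) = (0 4)(1 9)(2 3)(5 6)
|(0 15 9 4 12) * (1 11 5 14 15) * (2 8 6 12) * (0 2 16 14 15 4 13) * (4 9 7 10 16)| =|(0 1 11 5 15 7 10 16 14 9 13)(2 8 6 12)| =44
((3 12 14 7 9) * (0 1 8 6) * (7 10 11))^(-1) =(0 6 8 1)(3 9 7 11 10 14 12) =((0 1 8 6)(3 12 14 10 11 7 9))^(-1)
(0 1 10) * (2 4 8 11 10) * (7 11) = (0 1 2 4 8 7 11 10) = [1, 2, 4, 3, 8, 5, 6, 11, 7, 9, 0, 10]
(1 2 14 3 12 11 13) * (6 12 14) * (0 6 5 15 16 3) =(0 6 12 11 13 1 2 5 15 16 3 14) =[6, 2, 5, 14, 4, 15, 12, 7, 8, 9, 10, 13, 11, 1, 0, 16, 3]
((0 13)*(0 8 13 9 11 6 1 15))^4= ((0 9 11 6 1 15)(8 13))^4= (0 1 11)(6 9 15)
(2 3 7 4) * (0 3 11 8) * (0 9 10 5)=(0 3 7 4 2 11 8 9 10 5)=[3, 1, 11, 7, 2, 0, 6, 4, 9, 10, 5, 8]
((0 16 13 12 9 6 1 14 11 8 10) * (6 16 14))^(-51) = (0 10 8 11 14)(1 6)(9 16 13 12)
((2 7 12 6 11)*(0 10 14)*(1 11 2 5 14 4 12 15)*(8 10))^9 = ((0 8 10 4 12 6 2 7 15 1 11 5 14))^9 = (0 1 6 8 11 2 10 5 7 4 14 15 12)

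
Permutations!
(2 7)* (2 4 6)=(2 7 4 6)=[0, 1, 7, 3, 6, 5, 2, 4]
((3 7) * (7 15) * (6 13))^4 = (3 15 7)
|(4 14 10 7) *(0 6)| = 4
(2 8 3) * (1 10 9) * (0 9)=(0 9 1 10)(2 8 3)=[9, 10, 8, 2, 4, 5, 6, 7, 3, 1, 0]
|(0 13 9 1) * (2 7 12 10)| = |(0 13 9 1)(2 7 12 10)| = 4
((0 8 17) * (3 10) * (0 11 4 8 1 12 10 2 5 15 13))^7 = ((0 1 12 10 3 2 5 15 13)(4 8 17 11))^7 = (0 15 2 10 1 13 5 3 12)(4 11 17 8)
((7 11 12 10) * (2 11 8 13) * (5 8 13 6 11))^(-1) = ((2 5 8 6 11 12 10 7 13))^(-1) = (2 13 7 10 12 11 6 8 5)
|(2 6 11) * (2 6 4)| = |(2 4)(6 11)| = 2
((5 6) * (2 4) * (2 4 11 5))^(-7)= ((2 11 5 6))^(-7)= (2 11 5 6)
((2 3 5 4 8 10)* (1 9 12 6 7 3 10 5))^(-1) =(1 3 7 6 12 9)(2 10)(4 5 8)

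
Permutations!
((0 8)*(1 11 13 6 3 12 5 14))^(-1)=((0 8)(1 11 13 6 3 12 5 14))^(-1)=(0 8)(1 14 5 12 3 6 13 11)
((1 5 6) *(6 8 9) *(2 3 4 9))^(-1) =(1 6 9 4 3 2 8 5)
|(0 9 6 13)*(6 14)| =|(0 9 14 6 13)| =5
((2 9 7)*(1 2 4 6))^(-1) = (1 6 4 7 9 2)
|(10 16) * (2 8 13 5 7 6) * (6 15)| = |(2 8 13 5 7 15 6)(10 16)| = 14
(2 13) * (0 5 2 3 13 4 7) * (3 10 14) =(0 5 2 4 7)(3 13 10 14) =[5, 1, 4, 13, 7, 2, 6, 0, 8, 9, 14, 11, 12, 10, 3]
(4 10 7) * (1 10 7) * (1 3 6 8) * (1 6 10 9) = (1 9)(3 10)(4 7)(6 8) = [0, 9, 2, 10, 7, 5, 8, 4, 6, 1, 3]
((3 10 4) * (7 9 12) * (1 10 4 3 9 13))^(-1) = (1 13 7 12 9 4 3 10) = ((1 10 3 4 9 12 7 13))^(-1)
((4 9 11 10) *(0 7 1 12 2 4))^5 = (0 4 7 9 1 11 12 10 2)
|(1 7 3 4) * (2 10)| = |(1 7 3 4)(2 10)| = 4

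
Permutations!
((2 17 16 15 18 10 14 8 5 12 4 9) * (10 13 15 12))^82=((2 17 16 12 4 9)(5 10 14 8)(13 15 18))^82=(2 4 16)(5 14)(8 10)(9 12 17)(13 15 18)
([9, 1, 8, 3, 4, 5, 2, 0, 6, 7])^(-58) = (0 7 9)(2 6 8)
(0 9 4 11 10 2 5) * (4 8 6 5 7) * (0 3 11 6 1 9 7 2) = (0 7 4 6 5 3 11 10)(1 9 8) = [7, 9, 2, 11, 6, 3, 5, 4, 1, 8, 0, 10]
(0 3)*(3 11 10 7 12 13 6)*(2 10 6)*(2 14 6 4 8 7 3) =(0 11 4 8 7 12 13 14 6 2 10 3) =[11, 1, 10, 0, 8, 5, 2, 12, 7, 9, 3, 4, 13, 14, 6]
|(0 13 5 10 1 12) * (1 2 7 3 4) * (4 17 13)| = 28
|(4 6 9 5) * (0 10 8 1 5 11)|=|(0 10 8 1 5 4 6 9 11)|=9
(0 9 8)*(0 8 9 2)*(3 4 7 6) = [2, 1, 0, 4, 7, 5, 3, 6, 8, 9] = (9)(0 2)(3 4 7 6)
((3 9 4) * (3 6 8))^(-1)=(3 8 6 4 9)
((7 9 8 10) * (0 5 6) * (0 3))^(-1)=(0 3 6 5)(7 10 8 9)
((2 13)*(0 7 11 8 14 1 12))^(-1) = ((0 7 11 8 14 1 12)(2 13))^(-1) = (0 12 1 14 8 11 7)(2 13)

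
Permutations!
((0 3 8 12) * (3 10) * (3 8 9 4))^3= ((0 10 8 12)(3 9 4))^3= (0 12 8 10)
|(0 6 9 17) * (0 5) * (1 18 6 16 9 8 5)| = 9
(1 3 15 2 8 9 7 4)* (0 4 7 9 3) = [4, 0, 8, 15, 1, 5, 6, 7, 3, 9, 10, 11, 12, 13, 14, 2] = (0 4 1)(2 8 3 15)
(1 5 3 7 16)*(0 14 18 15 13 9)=(0 14 18 15 13 9)(1 5 3 7 16)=[14, 5, 2, 7, 4, 3, 6, 16, 8, 0, 10, 11, 12, 9, 18, 13, 1, 17, 15]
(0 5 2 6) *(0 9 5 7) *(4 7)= [4, 1, 6, 3, 7, 2, 9, 0, 8, 5]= (0 4 7)(2 6 9 5)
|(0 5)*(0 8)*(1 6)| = 6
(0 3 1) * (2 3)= [2, 0, 3, 1]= (0 2 3 1)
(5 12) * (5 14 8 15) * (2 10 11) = [0, 1, 10, 3, 4, 12, 6, 7, 15, 9, 11, 2, 14, 13, 8, 5] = (2 10 11)(5 12 14 8 15)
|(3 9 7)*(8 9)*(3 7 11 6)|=5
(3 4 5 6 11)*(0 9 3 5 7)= (0 9 3 4 7)(5 6 11)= [9, 1, 2, 4, 7, 6, 11, 0, 8, 3, 10, 5]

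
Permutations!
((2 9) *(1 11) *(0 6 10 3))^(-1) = (0 3 10 6)(1 11)(2 9)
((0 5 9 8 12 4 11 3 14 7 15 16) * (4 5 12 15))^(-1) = (0 16 15 8 9 5 12)(3 11 4 7 14)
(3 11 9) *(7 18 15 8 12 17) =[0, 1, 2, 11, 4, 5, 6, 18, 12, 3, 10, 9, 17, 13, 14, 8, 16, 7, 15] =(3 11 9)(7 18 15 8 12 17)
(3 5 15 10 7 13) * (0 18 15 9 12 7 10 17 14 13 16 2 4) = (0 18 15 17 14 13 3 5 9 12 7 16 2 4) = [18, 1, 4, 5, 0, 9, 6, 16, 8, 12, 10, 11, 7, 3, 13, 17, 2, 14, 15]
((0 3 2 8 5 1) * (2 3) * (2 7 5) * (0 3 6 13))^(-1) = ((0 7 5 1 3 6 13)(2 8))^(-1) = (0 13 6 3 1 5 7)(2 8)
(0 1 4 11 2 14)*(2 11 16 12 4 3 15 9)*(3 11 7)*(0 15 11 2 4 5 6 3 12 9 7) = (0 1 2 14 15 7 12 5 6 3 11)(4 16 9) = [1, 2, 14, 11, 16, 6, 3, 12, 8, 4, 10, 0, 5, 13, 15, 7, 9]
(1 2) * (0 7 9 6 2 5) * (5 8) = (0 7 9 6 2 1 8 5) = [7, 8, 1, 3, 4, 0, 2, 9, 5, 6]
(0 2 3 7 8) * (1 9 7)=(0 2 3 1 9 7 8)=[2, 9, 3, 1, 4, 5, 6, 8, 0, 7]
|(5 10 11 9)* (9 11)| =|(11)(5 10 9)| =3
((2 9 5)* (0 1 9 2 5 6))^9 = (0 1 9 6)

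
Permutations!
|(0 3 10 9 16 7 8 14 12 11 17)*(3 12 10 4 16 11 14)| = |(0 12 14 10 9 11 17)(3 4 16 7 8)| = 35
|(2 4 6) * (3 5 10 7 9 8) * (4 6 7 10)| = 6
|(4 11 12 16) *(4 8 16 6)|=4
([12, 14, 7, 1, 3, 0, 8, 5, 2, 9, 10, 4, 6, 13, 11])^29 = (0 12 6 8 2 7 5)(1 3 4 11 14)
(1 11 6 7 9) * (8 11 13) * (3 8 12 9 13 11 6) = (1 11 3 8 6 7 13 12 9) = [0, 11, 2, 8, 4, 5, 7, 13, 6, 1, 10, 3, 9, 12]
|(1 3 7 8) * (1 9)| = |(1 3 7 8 9)| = 5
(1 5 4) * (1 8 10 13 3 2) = (1 5 4 8 10 13 3 2) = [0, 5, 1, 2, 8, 4, 6, 7, 10, 9, 13, 11, 12, 3]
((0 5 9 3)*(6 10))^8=((0 5 9 3)(6 10))^8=(10)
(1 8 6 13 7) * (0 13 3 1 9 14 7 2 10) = (0 13 2 10)(1 8 6 3)(7 9 14) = [13, 8, 10, 1, 4, 5, 3, 9, 6, 14, 0, 11, 12, 2, 7]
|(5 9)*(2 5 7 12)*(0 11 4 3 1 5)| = 10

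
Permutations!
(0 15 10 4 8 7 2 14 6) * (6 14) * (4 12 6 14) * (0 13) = [15, 1, 14, 3, 8, 5, 13, 2, 7, 9, 12, 11, 6, 0, 4, 10] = (0 15 10 12 6 13)(2 14 4 8 7)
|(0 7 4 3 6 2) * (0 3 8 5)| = 15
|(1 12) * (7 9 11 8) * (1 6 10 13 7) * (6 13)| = |(1 12 13 7 9 11 8)(6 10)| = 14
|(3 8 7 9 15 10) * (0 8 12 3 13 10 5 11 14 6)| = |(0 8 7 9 15 5 11 14 6)(3 12)(10 13)| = 18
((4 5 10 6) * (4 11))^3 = (4 6 5 11 10)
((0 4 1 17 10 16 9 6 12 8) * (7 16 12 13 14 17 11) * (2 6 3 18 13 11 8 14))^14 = ((0 4 1 8)(2 6 11 7 16 9 3 18 13)(10 12 14 17))^14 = (0 1)(2 9 6 3 11 18 7 13 16)(4 8)(10 14)(12 17)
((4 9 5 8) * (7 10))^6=((4 9 5 8)(7 10))^6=(10)(4 5)(8 9)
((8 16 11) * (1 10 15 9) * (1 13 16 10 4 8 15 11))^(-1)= (1 16 13 9 15 11 10 8 4)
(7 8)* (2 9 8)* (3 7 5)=(2 9 8 5 3 7)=[0, 1, 9, 7, 4, 3, 6, 2, 5, 8]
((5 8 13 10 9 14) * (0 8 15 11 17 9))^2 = (0 13)(5 11 9)(8 10)(14 15 17)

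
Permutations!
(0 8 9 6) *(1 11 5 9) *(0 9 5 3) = (0 8 1 11 3)(6 9) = [8, 11, 2, 0, 4, 5, 9, 7, 1, 6, 10, 3]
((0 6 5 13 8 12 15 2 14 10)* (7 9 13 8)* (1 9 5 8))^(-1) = (0 10 14 2 15 12 8 6)(1 5 7 13 9) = ((0 6 8 12 15 2 14 10)(1 9 13 7 5))^(-1)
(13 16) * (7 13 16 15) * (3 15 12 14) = (16)(3 15 7 13 12 14) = [0, 1, 2, 15, 4, 5, 6, 13, 8, 9, 10, 11, 14, 12, 3, 7, 16]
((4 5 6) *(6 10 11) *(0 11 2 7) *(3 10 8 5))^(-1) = ((0 11 6 4 3 10 2 7)(5 8))^(-1) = (0 7 2 10 3 4 6 11)(5 8)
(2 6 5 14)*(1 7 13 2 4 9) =(1 7 13 2 6 5 14 4 9) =[0, 7, 6, 3, 9, 14, 5, 13, 8, 1, 10, 11, 12, 2, 4]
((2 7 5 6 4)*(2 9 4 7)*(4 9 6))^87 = (9)(4 5 7 6)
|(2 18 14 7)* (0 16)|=4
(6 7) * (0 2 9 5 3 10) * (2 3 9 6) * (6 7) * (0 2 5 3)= (2 7 5 9 3 10)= [0, 1, 7, 10, 4, 9, 6, 5, 8, 3, 2]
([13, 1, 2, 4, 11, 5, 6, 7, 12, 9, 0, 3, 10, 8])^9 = [10, 1, 2, 3, 4, 5, 6, 7, 13, 9, 12, 11, 8, 0]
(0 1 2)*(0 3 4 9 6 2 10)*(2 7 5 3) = [1, 10, 2, 4, 9, 3, 7, 5, 8, 6, 0] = (0 1 10)(3 4 9 6 7 5)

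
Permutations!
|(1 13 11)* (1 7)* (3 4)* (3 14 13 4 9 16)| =6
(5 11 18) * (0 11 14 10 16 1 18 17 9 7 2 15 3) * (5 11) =(0 5 14 10 16 1 18 11 17 9 7 2 15 3) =[5, 18, 15, 0, 4, 14, 6, 2, 8, 7, 16, 17, 12, 13, 10, 3, 1, 9, 11]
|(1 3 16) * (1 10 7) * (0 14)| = |(0 14)(1 3 16 10 7)| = 10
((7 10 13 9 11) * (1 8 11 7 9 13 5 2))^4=((13)(1 8 11 9 7 10 5 2))^4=(13)(1 7)(2 9)(5 11)(8 10)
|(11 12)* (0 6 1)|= 6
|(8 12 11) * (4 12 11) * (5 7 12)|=4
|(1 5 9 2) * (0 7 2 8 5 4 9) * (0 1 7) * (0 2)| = 15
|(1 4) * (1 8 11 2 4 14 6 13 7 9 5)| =|(1 14 6 13 7 9 5)(2 4 8 11)| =28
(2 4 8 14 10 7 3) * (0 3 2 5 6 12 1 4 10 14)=(14)(0 3 5 6 12 1 4 8)(2 10 7)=[3, 4, 10, 5, 8, 6, 12, 2, 0, 9, 7, 11, 1, 13, 14]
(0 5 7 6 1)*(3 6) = (0 5 7 3 6 1) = [5, 0, 2, 6, 4, 7, 1, 3]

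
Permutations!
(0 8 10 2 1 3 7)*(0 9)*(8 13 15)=(0 13 15 8 10 2 1 3 7 9)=[13, 3, 1, 7, 4, 5, 6, 9, 10, 0, 2, 11, 12, 15, 14, 8]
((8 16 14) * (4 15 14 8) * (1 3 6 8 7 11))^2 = (1 6 16 11 3 8 7)(4 14 15)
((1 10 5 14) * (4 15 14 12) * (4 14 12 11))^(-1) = ((1 10 5 11 4 15 12 14))^(-1) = (1 14 12 15 4 11 5 10)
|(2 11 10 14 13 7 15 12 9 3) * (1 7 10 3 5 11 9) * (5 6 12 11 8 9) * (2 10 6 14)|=14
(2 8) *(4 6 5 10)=(2 8)(4 6 5 10)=[0, 1, 8, 3, 6, 10, 5, 7, 2, 9, 4]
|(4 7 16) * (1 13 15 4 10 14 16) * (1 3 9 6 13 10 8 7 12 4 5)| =|(1 10 14 16 8 7 3 9 6 13 15 5)(4 12)| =12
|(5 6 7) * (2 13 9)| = |(2 13 9)(5 6 7)| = 3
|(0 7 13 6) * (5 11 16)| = 12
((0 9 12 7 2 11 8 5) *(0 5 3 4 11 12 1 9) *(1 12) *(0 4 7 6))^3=((0 4 11 8 3 7 2 1 9 12 6))^3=(0 8 2 12 4 3 1 6 11 7 9)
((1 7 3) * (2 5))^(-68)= ((1 7 3)(2 5))^(-68)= (1 7 3)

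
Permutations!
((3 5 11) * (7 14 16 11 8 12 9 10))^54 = ((3 5 8 12 9 10 7 14 16 11))^54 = (3 9 16 8 7)(5 10 11 12 14)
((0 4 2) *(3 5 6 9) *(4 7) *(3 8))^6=(0 4)(2 7)(3 5 6 9 8)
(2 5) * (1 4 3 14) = (1 4 3 14)(2 5) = [0, 4, 5, 14, 3, 2, 6, 7, 8, 9, 10, 11, 12, 13, 1]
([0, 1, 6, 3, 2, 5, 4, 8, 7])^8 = [0, 1, 4, 3, 6, 5, 2, 7, 8]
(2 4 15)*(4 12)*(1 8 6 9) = (1 8 6 9)(2 12 4 15) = [0, 8, 12, 3, 15, 5, 9, 7, 6, 1, 10, 11, 4, 13, 14, 2]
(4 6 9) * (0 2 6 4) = (0 2 6 9) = [2, 1, 6, 3, 4, 5, 9, 7, 8, 0]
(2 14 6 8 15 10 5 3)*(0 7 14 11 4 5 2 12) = [7, 1, 11, 12, 5, 3, 8, 14, 15, 9, 2, 4, 0, 13, 6, 10] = (0 7 14 6 8 15 10 2 11 4 5 3 12)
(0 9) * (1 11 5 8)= (0 9)(1 11 5 8)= [9, 11, 2, 3, 4, 8, 6, 7, 1, 0, 10, 5]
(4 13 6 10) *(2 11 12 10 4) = (2 11 12 10)(4 13 6) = [0, 1, 11, 3, 13, 5, 4, 7, 8, 9, 2, 12, 10, 6]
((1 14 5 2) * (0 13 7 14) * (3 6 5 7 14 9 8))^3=((0 13 14 7 9 8 3 6 5 2 1))^3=(0 7 3 2 13 9 6 1 14 8 5)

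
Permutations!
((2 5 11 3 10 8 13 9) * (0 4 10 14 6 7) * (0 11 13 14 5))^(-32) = (0 11 4 3 10 5 8 13 14 9 6 2 7)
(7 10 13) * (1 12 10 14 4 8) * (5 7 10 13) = (1 12 13 10 5 7 14 4 8) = [0, 12, 2, 3, 8, 7, 6, 14, 1, 9, 5, 11, 13, 10, 4]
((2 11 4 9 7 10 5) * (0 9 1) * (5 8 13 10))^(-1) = ((0 9 7 5 2 11 4 1)(8 13 10))^(-1) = (0 1 4 11 2 5 7 9)(8 10 13)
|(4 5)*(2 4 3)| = |(2 4 5 3)| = 4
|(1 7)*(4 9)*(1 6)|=|(1 7 6)(4 9)|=6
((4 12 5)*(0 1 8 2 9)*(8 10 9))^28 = ((0 1 10 9)(2 8)(4 12 5))^28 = (4 12 5)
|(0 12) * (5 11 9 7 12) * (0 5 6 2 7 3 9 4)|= |(0 6 2 7 12 5 11 4)(3 9)|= 8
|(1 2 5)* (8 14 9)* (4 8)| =|(1 2 5)(4 8 14 9)| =12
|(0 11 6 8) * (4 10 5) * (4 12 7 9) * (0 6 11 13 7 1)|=18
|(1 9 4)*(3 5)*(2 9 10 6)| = 6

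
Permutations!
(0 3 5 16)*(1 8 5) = (0 3 1 8 5 16) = [3, 8, 2, 1, 4, 16, 6, 7, 5, 9, 10, 11, 12, 13, 14, 15, 0]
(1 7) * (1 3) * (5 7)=(1 5 7 3)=[0, 5, 2, 1, 4, 7, 6, 3]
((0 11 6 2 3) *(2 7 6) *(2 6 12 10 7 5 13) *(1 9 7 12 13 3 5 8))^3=(0 8 7 5 11 1 13 3 6 9 2)(10 12)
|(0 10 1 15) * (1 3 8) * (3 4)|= |(0 10 4 3 8 1 15)|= 7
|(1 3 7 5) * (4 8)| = |(1 3 7 5)(4 8)| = 4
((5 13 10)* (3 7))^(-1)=((3 7)(5 13 10))^(-1)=(3 7)(5 10 13)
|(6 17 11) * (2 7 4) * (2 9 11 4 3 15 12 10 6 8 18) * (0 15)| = 14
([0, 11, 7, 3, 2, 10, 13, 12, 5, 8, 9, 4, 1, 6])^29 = [0, 12, 4, 3, 11, 10, 13, 2, 5, 8, 9, 1, 7, 6]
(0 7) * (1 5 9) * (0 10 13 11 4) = [7, 5, 2, 3, 0, 9, 6, 10, 8, 1, 13, 4, 12, 11] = (0 7 10 13 11 4)(1 5 9)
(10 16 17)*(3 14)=(3 14)(10 16 17)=[0, 1, 2, 14, 4, 5, 6, 7, 8, 9, 16, 11, 12, 13, 3, 15, 17, 10]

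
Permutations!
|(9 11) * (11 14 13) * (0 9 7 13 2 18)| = |(0 9 14 2 18)(7 13 11)| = 15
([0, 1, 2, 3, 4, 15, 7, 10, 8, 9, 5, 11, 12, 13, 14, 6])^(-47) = [0, 1, 2, 3, 4, 7, 5, 15, 8, 9, 6, 11, 12, 13, 14, 10]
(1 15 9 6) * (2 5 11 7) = [0, 15, 5, 3, 4, 11, 1, 2, 8, 6, 10, 7, 12, 13, 14, 9] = (1 15 9 6)(2 5 11 7)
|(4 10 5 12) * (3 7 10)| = |(3 7 10 5 12 4)| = 6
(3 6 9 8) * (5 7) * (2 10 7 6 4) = (2 10 7 5 6 9 8 3 4) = [0, 1, 10, 4, 2, 6, 9, 5, 3, 8, 7]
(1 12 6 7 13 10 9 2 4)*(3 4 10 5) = (1 12 6 7 13 5 3 4)(2 10 9) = [0, 12, 10, 4, 1, 3, 7, 13, 8, 2, 9, 11, 6, 5]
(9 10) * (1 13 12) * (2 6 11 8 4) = (1 13 12)(2 6 11 8 4)(9 10) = [0, 13, 6, 3, 2, 5, 11, 7, 4, 10, 9, 8, 1, 12]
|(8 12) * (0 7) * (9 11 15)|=6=|(0 7)(8 12)(9 11 15)|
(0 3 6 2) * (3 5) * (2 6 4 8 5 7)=[7, 1, 0, 4, 8, 3, 6, 2, 5]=(0 7 2)(3 4 8 5)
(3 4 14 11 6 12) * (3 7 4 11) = [0, 1, 2, 11, 14, 5, 12, 4, 8, 9, 10, 6, 7, 13, 3] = (3 11 6 12 7 4 14)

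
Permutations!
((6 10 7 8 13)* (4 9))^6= ((4 9)(6 10 7 8 13))^6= (6 10 7 8 13)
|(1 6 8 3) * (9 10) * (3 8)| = |(1 6 3)(9 10)| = 6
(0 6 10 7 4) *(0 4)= (0 6 10 7)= [6, 1, 2, 3, 4, 5, 10, 0, 8, 9, 7]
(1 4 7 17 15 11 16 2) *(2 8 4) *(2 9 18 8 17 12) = (1 9 18 8 4 7 12 2)(11 16 17 15) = [0, 9, 1, 3, 7, 5, 6, 12, 4, 18, 10, 16, 2, 13, 14, 11, 17, 15, 8]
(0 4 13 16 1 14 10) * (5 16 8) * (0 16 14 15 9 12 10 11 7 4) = (1 15 9 12 10 16)(4 13 8 5 14 11 7) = [0, 15, 2, 3, 13, 14, 6, 4, 5, 12, 16, 7, 10, 8, 11, 9, 1]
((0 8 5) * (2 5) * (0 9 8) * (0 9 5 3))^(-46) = ((0 9 8 2 3))^(-46) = (0 3 2 8 9)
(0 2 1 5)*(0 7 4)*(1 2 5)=[5, 1, 2, 3, 0, 7, 6, 4]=(0 5 7 4)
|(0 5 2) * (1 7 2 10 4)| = 7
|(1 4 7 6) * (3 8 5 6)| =7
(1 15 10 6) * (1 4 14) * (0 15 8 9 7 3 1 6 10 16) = [15, 8, 2, 1, 14, 5, 4, 3, 9, 7, 10, 11, 12, 13, 6, 16, 0] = (0 15 16)(1 8 9 7 3)(4 14 6)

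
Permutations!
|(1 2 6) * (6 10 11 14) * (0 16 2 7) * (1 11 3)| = |(0 16 2 10 3 1 7)(6 11 14)| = 21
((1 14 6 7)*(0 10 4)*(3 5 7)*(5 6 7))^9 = (14)(3 6)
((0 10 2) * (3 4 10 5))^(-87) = (0 4)(2 3)(5 10)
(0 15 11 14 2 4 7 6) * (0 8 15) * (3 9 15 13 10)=(2 4 7 6 8 13 10 3 9 15 11 14)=[0, 1, 4, 9, 7, 5, 8, 6, 13, 15, 3, 14, 12, 10, 2, 11]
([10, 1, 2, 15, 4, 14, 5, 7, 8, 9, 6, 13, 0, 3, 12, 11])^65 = (0 12 14 5 6 10)(3 15 11 13)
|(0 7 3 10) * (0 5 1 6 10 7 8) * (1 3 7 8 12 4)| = |(0 12 4 1 6 10 5 3 8)| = 9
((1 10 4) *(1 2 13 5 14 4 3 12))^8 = (2 14 13 4 5) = ((1 10 3 12)(2 13 5 14 4))^8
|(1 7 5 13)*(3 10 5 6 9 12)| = 9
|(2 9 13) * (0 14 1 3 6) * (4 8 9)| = 5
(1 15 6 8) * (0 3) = (0 3)(1 15 6 8) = [3, 15, 2, 0, 4, 5, 8, 7, 1, 9, 10, 11, 12, 13, 14, 6]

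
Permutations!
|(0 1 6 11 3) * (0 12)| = |(0 1 6 11 3 12)| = 6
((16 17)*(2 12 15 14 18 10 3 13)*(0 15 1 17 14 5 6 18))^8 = (0 2 5 1 18 16 3)(6 17 10 14 13 15 12)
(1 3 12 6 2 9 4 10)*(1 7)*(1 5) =(1 3 12 6 2 9 4 10 7 5) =[0, 3, 9, 12, 10, 1, 2, 5, 8, 4, 7, 11, 6]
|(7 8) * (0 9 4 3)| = 4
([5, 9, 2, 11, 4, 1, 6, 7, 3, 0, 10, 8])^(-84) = [0, 1, 2, 3, 4, 5, 6, 7, 8, 9, 10, 11]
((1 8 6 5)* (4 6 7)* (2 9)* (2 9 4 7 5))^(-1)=(9)(1 5 8)(2 6 4)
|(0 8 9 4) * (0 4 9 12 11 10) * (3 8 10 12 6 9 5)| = 10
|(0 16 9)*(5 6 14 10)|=12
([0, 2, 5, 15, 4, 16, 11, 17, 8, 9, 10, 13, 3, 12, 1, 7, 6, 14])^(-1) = (1 14 17 7 15 3 12 13 11 6 16 5 2)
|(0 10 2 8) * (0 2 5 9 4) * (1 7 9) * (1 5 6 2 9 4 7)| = 8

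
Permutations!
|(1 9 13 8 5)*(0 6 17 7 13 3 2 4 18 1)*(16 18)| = 7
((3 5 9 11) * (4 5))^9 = ((3 4 5 9 11))^9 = (3 11 9 5 4)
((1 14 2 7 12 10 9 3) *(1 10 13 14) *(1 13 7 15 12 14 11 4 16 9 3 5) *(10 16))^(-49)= (1 3 13 16 11 9 4 5 10)(2 15 12 7 14)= ((1 13 11 4 10 3 16 9 5)(2 15 12 7 14))^(-49)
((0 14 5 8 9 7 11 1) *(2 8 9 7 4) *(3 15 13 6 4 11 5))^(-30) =((0 14 3 15 13 6 4 2 8 7 5 9 11 1))^(-30) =(0 11 5 8 4 13 3)(1 9 7 2 6 15 14)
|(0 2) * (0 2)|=|(2)|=1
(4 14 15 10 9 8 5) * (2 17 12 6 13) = (2 17 12 6 13)(4 14 15 10 9 8 5) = [0, 1, 17, 3, 14, 4, 13, 7, 5, 8, 9, 11, 6, 2, 15, 10, 16, 12]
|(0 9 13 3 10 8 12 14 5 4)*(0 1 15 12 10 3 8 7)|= |(0 9 13 8 10 7)(1 15 12 14 5 4)|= 6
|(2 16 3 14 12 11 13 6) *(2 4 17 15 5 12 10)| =40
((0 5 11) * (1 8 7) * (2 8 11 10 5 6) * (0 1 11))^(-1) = (0 1 11 7 8 2 6)(5 10)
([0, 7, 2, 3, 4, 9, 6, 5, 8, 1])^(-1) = (1 9 5 7)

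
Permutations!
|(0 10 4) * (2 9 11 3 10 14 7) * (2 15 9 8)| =|(0 14 7 15 9 11 3 10 4)(2 8)| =18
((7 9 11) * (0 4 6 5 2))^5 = (7 11 9)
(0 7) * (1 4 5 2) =(0 7)(1 4 5 2) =[7, 4, 1, 3, 5, 2, 6, 0]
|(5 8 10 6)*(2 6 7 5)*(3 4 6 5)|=|(2 5 8 10 7 3 4 6)|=8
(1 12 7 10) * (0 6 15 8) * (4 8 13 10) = (0 6 15 13 10 1 12 7 4 8) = [6, 12, 2, 3, 8, 5, 15, 4, 0, 9, 1, 11, 7, 10, 14, 13]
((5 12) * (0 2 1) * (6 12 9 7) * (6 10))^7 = (0 2 1)(5 9 7 10 6 12)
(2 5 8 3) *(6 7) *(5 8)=(2 8 3)(6 7)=[0, 1, 8, 2, 4, 5, 7, 6, 3]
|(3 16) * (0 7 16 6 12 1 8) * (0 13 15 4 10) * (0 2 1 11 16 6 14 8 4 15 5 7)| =|(1 4 10 2)(3 14 8 13 5 7 6 12 11 16)| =20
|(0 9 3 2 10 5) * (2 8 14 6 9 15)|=5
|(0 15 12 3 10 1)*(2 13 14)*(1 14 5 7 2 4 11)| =|(0 15 12 3 10 14 4 11 1)(2 13 5 7)| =36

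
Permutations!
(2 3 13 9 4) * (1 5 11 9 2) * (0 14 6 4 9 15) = [14, 5, 3, 13, 1, 11, 4, 7, 8, 9, 10, 15, 12, 2, 6, 0] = (0 14 6 4 1 5 11 15)(2 3 13)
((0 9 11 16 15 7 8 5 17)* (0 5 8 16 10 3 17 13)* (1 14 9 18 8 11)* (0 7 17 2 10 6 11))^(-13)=((0 18 8)(1 14 9)(2 10 3)(5 13 7 16 15 17)(6 11))^(-13)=(0 8 18)(1 9 14)(2 3 10)(5 17 15 16 7 13)(6 11)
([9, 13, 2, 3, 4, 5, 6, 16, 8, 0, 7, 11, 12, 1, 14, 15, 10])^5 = (0 9)(1 13)(7 10 16)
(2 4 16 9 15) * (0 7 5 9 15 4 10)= (0 7 5 9 4 16 15 2 10)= [7, 1, 10, 3, 16, 9, 6, 5, 8, 4, 0, 11, 12, 13, 14, 2, 15]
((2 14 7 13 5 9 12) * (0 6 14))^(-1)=((0 6 14 7 13 5 9 12 2))^(-1)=(0 2 12 9 5 13 7 14 6)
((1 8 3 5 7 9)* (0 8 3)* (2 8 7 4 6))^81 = ((0 7 9 1 3 5 4 6 2 8))^81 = (0 7 9 1 3 5 4 6 2 8)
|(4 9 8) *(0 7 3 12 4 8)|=6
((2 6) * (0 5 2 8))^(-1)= (0 8 6 2 5)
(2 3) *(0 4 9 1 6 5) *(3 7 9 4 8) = (0 8 3 2 7 9 1 6 5) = [8, 6, 7, 2, 4, 0, 5, 9, 3, 1]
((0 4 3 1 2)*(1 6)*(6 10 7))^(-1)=(0 2 1 6 7 10 3 4)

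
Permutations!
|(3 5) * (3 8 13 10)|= 5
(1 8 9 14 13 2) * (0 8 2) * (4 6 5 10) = (0 8 9 14 13)(1 2)(4 6 5 10) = [8, 2, 1, 3, 6, 10, 5, 7, 9, 14, 4, 11, 12, 0, 13]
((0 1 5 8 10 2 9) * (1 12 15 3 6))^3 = ((0 12 15 3 6 1 5 8 10 2 9))^3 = (0 3 5 2 12 6 8 9 15 1 10)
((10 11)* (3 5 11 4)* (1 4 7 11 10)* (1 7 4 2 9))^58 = ((1 2 9)(3 5 10 4)(7 11))^58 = (11)(1 2 9)(3 10)(4 5)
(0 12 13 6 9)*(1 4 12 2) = (0 2 1 4 12 13 6 9) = [2, 4, 1, 3, 12, 5, 9, 7, 8, 0, 10, 11, 13, 6]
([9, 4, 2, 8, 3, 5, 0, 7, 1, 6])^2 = [6, 3, 2, 1, 8, 5, 9, 7, 4, 0]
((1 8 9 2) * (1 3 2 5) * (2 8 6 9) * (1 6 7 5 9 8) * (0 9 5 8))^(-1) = ((0 9 5 6)(1 7 8 2 3))^(-1) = (0 6 5 9)(1 3 2 8 7)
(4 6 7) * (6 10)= (4 10 6 7)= [0, 1, 2, 3, 10, 5, 7, 4, 8, 9, 6]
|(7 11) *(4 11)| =|(4 11 7)| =3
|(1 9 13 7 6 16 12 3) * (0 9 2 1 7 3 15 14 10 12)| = |(0 9 13 3 7 6 16)(1 2)(10 12 15 14)| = 28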